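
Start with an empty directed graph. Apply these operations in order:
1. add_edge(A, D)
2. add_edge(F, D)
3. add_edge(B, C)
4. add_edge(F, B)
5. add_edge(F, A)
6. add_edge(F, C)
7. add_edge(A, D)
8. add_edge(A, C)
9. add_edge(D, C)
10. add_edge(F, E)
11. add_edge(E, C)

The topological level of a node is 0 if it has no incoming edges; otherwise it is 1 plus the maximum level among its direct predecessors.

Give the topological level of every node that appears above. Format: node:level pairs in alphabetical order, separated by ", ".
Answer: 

Op 1: add_edge(A, D). Edges now: 1
Op 2: add_edge(F, D). Edges now: 2
Op 3: add_edge(B, C). Edges now: 3
Op 4: add_edge(F, B). Edges now: 4
Op 5: add_edge(F, A). Edges now: 5
Op 6: add_edge(F, C). Edges now: 6
Op 7: add_edge(A, D) (duplicate, no change). Edges now: 6
Op 8: add_edge(A, C). Edges now: 7
Op 9: add_edge(D, C). Edges now: 8
Op 10: add_edge(F, E). Edges now: 9
Op 11: add_edge(E, C). Edges now: 10
Compute levels (Kahn BFS):
  sources (in-degree 0): F
  process F: level=0
    F->A: in-degree(A)=0, level(A)=1, enqueue
    F->B: in-degree(B)=0, level(B)=1, enqueue
    F->C: in-degree(C)=4, level(C)>=1
    F->D: in-degree(D)=1, level(D)>=1
    F->E: in-degree(E)=0, level(E)=1, enqueue
  process A: level=1
    A->C: in-degree(C)=3, level(C)>=2
    A->D: in-degree(D)=0, level(D)=2, enqueue
  process B: level=1
    B->C: in-degree(C)=2, level(C)>=2
  process E: level=1
    E->C: in-degree(C)=1, level(C)>=2
  process D: level=2
    D->C: in-degree(C)=0, level(C)=3, enqueue
  process C: level=3
All levels: A:1, B:1, C:3, D:2, E:1, F:0

Answer: A:1, B:1, C:3, D:2, E:1, F:0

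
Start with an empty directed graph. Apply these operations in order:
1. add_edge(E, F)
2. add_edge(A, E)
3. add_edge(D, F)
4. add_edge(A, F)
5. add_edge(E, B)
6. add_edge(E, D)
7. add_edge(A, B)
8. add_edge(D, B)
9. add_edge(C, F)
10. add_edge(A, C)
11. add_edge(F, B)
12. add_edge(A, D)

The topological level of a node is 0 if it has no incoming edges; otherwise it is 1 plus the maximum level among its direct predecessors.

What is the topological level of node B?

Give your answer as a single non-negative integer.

Answer: 4

Derivation:
Op 1: add_edge(E, F). Edges now: 1
Op 2: add_edge(A, E). Edges now: 2
Op 3: add_edge(D, F). Edges now: 3
Op 4: add_edge(A, F). Edges now: 4
Op 5: add_edge(E, B). Edges now: 5
Op 6: add_edge(E, D). Edges now: 6
Op 7: add_edge(A, B). Edges now: 7
Op 8: add_edge(D, B). Edges now: 8
Op 9: add_edge(C, F). Edges now: 9
Op 10: add_edge(A, C). Edges now: 10
Op 11: add_edge(F, B). Edges now: 11
Op 12: add_edge(A, D). Edges now: 12
Compute levels (Kahn BFS):
  sources (in-degree 0): A
  process A: level=0
    A->B: in-degree(B)=3, level(B)>=1
    A->C: in-degree(C)=0, level(C)=1, enqueue
    A->D: in-degree(D)=1, level(D)>=1
    A->E: in-degree(E)=0, level(E)=1, enqueue
    A->F: in-degree(F)=3, level(F)>=1
  process C: level=1
    C->F: in-degree(F)=2, level(F)>=2
  process E: level=1
    E->B: in-degree(B)=2, level(B)>=2
    E->D: in-degree(D)=0, level(D)=2, enqueue
    E->F: in-degree(F)=1, level(F)>=2
  process D: level=2
    D->B: in-degree(B)=1, level(B)>=3
    D->F: in-degree(F)=0, level(F)=3, enqueue
  process F: level=3
    F->B: in-degree(B)=0, level(B)=4, enqueue
  process B: level=4
All levels: A:0, B:4, C:1, D:2, E:1, F:3
level(B) = 4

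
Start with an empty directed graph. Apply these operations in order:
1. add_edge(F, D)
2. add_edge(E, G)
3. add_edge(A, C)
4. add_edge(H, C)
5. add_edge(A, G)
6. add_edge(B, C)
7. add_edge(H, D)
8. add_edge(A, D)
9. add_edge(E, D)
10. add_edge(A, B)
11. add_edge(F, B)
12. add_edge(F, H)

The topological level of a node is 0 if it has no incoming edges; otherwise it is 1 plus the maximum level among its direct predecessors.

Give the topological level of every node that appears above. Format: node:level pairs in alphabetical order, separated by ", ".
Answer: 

Answer: A:0, B:1, C:2, D:2, E:0, F:0, G:1, H:1

Derivation:
Op 1: add_edge(F, D). Edges now: 1
Op 2: add_edge(E, G). Edges now: 2
Op 3: add_edge(A, C). Edges now: 3
Op 4: add_edge(H, C). Edges now: 4
Op 5: add_edge(A, G). Edges now: 5
Op 6: add_edge(B, C). Edges now: 6
Op 7: add_edge(H, D). Edges now: 7
Op 8: add_edge(A, D). Edges now: 8
Op 9: add_edge(E, D). Edges now: 9
Op 10: add_edge(A, B). Edges now: 10
Op 11: add_edge(F, B). Edges now: 11
Op 12: add_edge(F, H). Edges now: 12
Compute levels (Kahn BFS):
  sources (in-degree 0): A, E, F
  process A: level=0
    A->B: in-degree(B)=1, level(B)>=1
    A->C: in-degree(C)=2, level(C)>=1
    A->D: in-degree(D)=3, level(D)>=1
    A->G: in-degree(G)=1, level(G)>=1
  process E: level=0
    E->D: in-degree(D)=2, level(D)>=1
    E->G: in-degree(G)=0, level(G)=1, enqueue
  process F: level=0
    F->B: in-degree(B)=0, level(B)=1, enqueue
    F->D: in-degree(D)=1, level(D)>=1
    F->H: in-degree(H)=0, level(H)=1, enqueue
  process G: level=1
  process B: level=1
    B->C: in-degree(C)=1, level(C)>=2
  process H: level=1
    H->C: in-degree(C)=0, level(C)=2, enqueue
    H->D: in-degree(D)=0, level(D)=2, enqueue
  process C: level=2
  process D: level=2
All levels: A:0, B:1, C:2, D:2, E:0, F:0, G:1, H:1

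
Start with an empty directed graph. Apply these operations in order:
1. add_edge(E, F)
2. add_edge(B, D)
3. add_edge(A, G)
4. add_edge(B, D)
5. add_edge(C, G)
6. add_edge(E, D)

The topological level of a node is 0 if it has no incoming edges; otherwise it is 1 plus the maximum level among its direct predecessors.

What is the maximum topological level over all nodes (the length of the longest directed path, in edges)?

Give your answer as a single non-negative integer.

Op 1: add_edge(E, F). Edges now: 1
Op 2: add_edge(B, D). Edges now: 2
Op 3: add_edge(A, G). Edges now: 3
Op 4: add_edge(B, D) (duplicate, no change). Edges now: 3
Op 5: add_edge(C, G). Edges now: 4
Op 6: add_edge(E, D). Edges now: 5
Compute levels (Kahn BFS):
  sources (in-degree 0): A, B, C, E
  process A: level=0
    A->G: in-degree(G)=1, level(G)>=1
  process B: level=0
    B->D: in-degree(D)=1, level(D)>=1
  process C: level=0
    C->G: in-degree(G)=0, level(G)=1, enqueue
  process E: level=0
    E->D: in-degree(D)=0, level(D)=1, enqueue
    E->F: in-degree(F)=0, level(F)=1, enqueue
  process G: level=1
  process D: level=1
  process F: level=1
All levels: A:0, B:0, C:0, D:1, E:0, F:1, G:1
max level = 1

Answer: 1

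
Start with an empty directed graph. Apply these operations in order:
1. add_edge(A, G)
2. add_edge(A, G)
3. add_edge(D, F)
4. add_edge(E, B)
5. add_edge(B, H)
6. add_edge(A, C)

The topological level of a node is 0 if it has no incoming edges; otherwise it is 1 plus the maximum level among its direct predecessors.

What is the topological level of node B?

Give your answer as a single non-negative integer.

Answer: 1

Derivation:
Op 1: add_edge(A, G). Edges now: 1
Op 2: add_edge(A, G) (duplicate, no change). Edges now: 1
Op 3: add_edge(D, F). Edges now: 2
Op 4: add_edge(E, B). Edges now: 3
Op 5: add_edge(B, H). Edges now: 4
Op 6: add_edge(A, C). Edges now: 5
Compute levels (Kahn BFS):
  sources (in-degree 0): A, D, E
  process A: level=0
    A->C: in-degree(C)=0, level(C)=1, enqueue
    A->G: in-degree(G)=0, level(G)=1, enqueue
  process D: level=0
    D->F: in-degree(F)=0, level(F)=1, enqueue
  process E: level=0
    E->B: in-degree(B)=0, level(B)=1, enqueue
  process C: level=1
  process G: level=1
  process F: level=1
  process B: level=1
    B->H: in-degree(H)=0, level(H)=2, enqueue
  process H: level=2
All levels: A:0, B:1, C:1, D:0, E:0, F:1, G:1, H:2
level(B) = 1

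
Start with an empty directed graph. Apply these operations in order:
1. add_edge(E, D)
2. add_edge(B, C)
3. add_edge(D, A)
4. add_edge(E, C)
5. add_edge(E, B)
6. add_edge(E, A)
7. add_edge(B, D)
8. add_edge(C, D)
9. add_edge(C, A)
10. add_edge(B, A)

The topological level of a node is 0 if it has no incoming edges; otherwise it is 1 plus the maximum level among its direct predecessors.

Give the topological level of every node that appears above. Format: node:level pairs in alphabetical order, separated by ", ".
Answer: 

Answer: A:4, B:1, C:2, D:3, E:0

Derivation:
Op 1: add_edge(E, D). Edges now: 1
Op 2: add_edge(B, C). Edges now: 2
Op 3: add_edge(D, A). Edges now: 3
Op 4: add_edge(E, C). Edges now: 4
Op 5: add_edge(E, B). Edges now: 5
Op 6: add_edge(E, A). Edges now: 6
Op 7: add_edge(B, D). Edges now: 7
Op 8: add_edge(C, D). Edges now: 8
Op 9: add_edge(C, A). Edges now: 9
Op 10: add_edge(B, A). Edges now: 10
Compute levels (Kahn BFS):
  sources (in-degree 0): E
  process E: level=0
    E->A: in-degree(A)=3, level(A)>=1
    E->B: in-degree(B)=0, level(B)=1, enqueue
    E->C: in-degree(C)=1, level(C)>=1
    E->D: in-degree(D)=2, level(D)>=1
  process B: level=1
    B->A: in-degree(A)=2, level(A)>=2
    B->C: in-degree(C)=0, level(C)=2, enqueue
    B->D: in-degree(D)=1, level(D)>=2
  process C: level=2
    C->A: in-degree(A)=1, level(A)>=3
    C->D: in-degree(D)=0, level(D)=3, enqueue
  process D: level=3
    D->A: in-degree(A)=0, level(A)=4, enqueue
  process A: level=4
All levels: A:4, B:1, C:2, D:3, E:0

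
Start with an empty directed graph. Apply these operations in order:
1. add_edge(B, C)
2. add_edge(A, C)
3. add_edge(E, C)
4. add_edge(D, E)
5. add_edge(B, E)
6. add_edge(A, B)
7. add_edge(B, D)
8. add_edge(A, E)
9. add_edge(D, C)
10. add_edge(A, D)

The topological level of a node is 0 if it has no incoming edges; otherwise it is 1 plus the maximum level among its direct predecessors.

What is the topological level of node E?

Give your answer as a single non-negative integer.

Op 1: add_edge(B, C). Edges now: 1
Op 2: add_edge(A, C). Edges now: 2
Op 3: add_edge(E, C). Edges now: 3
Op 4: add_edge(D, E). Edges now: 4
Op 5: add_edge(B, E). Edges now: 5
Op 6: add_edge(A, B). Edges now: 6
Op 7: add_edge(B, D). Edges now: 7
Op 8: add_edge(A, E). Edges now: 8
Op 9: add_edge(D, C). Edges now: 9
Op 10: add_edge(A, D). Edges now: 10
Compute levels (Kahn BFS):
  sources (in-degree 0): A
  process A: level=0
    A->B: in-degree(B)=0, level(B)=1, enqueue
    A->C: in-degree(C)=3, level(C)>=1
    A->D: in-degree(D)=1, level(D)>=1
    A->E: in-degree(E)=2, level(E)>=1
  process B: level=1
    B->C: in-degree(C)=2, level(C)>=2
    B->D: in-degree(D)=0, level(D)=2, enqueue
    B->E: in-degree(E)=1, level(E)>=2
  process D: level=2
    D->C: in-degree(C)=1, level(C)>=3
    D->E: in-degree(E)=0, level(E)=3, enqueue
  process E: level=3
    E->C: in-degree(C)=0, level(C)=4, enqueue
  process C: level=4
All levels: A:0, B:1, C:4, D:2, E:3
level(E) = 3

Answer: 3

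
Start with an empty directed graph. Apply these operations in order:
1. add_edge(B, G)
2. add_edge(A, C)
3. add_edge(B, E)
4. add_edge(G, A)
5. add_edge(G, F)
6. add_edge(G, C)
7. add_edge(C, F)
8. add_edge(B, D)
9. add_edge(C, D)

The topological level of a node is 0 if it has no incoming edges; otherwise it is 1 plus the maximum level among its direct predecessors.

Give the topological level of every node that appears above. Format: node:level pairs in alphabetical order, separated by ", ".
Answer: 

Answer: A:2, B:0, C:3, D:4, E:1, F:4, G:1

Derivation:
Op 1: add_edge(B, G). Edges now: 1
Op 2: add_edge(A, C). Edges now: 2
Op 3: add_edge(B, E). Edges now: 3
Op 4: add_edge(G, A). Edges now: 4
Op 5: add_edge(G, F). Edges now: 5
Op 6: add_edge(G, C). Edges now: 6
Op 7: add_edge(C, F). Edges now: 7
Op 8: add_edge(B, D). Edges now: 8
Op 9: add_edge(C, D). Edges now: 9
Compute levels (Kahn BFS):
  sources (in-degree 0): B
  process B: level=0
    B->D: in-degree(D)=1, level(D)>=1
    B->E: in-degree(E)=0, level(E)=1, enqueue
    B->G: in-degree(G)=0, level(G)=1, enqueue
  process E: level=1
  process G: level=1
    G->A: in-degree(A)=0, level(A)=2, enqueue
    G->C: in-degree(C)=1, level(C)>=2
    G->F: in-degree(F)=1, level(F)>=2
  process A: level=2
    A->C: in-degree(C)=0, level(C)=3, enqueue
  process C: level=3
    C->D: in-degree(D)=0, level(D)=4, enqueue
    C->F: in-degree(F)=0, level(F)=4, enqueue
  process D: level=4
  process F: level=4
All levels: A:2, B:0, C:3, D:4, E:1, F:4, G:1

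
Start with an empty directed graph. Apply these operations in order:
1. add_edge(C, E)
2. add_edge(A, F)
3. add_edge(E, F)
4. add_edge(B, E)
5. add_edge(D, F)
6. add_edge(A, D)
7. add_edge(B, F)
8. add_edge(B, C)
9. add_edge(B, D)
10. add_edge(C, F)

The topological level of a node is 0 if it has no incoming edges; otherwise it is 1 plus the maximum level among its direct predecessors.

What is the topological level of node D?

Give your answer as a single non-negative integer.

Op 1: add_edge(C, E). Edges now: 1
Op 2: add_edge(A, F). Edges now: 2
Op 3: add_edge(E, F). Edges now: 3
Op 4: add_edge(B, E). Edges now: 4
Op 5: add_edge(D, F). Edges now: 5
Op 6: add_edge(A, D). Edges now: 6
Op 7: add_edge(B, F). Edges now: 7
Op 8: add_edge(B, C). Edges now: 8
Op 9: add_edge(B, D). Edges now: 9
Op 10: add_edge(C, F). Edges now: 10
Compute levels (Kahn BFS):
  sources (in-degree 0): A, B
  process A: level=0
    A->D: in-degree(D)=1, level(D)>=1
    A->F: in-degree(F)=4, level(F)>=1
  process B: level=0
    B->C: in-degree(C)=0, level(C)=1, enqueue
    B->D: in-degree(D)=0, level(D)=1, enqueue
    B->E: in-degree(E)=1, level(E)>=1
    B->F: in-degree(F)=3, level(F)>=1
  process C: level=1
    C->E: in-degree(E)=0, level(E)=2, enqueue
    C->F: in-degree(F)=2, level(F)>=2
  process D: level=1
    D->F: in-degree(F)=1, level(F)>=2
  process E: level=2
    E->F: in-degree(F)=0, level(F)=3, enqueue
  process F: level=3
All levels: A:0, B:0, C:1, D:1, E:2, F:3
level(D) = 1

Answer: 1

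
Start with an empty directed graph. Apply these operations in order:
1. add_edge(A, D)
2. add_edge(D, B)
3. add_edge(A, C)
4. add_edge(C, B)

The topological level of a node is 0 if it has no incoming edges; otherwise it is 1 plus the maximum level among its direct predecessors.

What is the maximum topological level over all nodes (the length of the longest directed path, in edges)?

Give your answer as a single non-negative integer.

Answer: 2

Derivation:
Op 1: add_edge(A, D). Edges now: 1
Op 2: add_edge(D, B). Edges now: 2
Op 3: add_edge(A, C). Edges now: 3
Op 4: add_edge(C, B). Edges now: 4
Compute levels (Kahn BFS):
  sources (in-degree 0): A
  process A: level=0
    A->C: in-degree(C)=0, level(C)=1, enqueue
    A->D: in-degree(D)=0, level(D)=1, enqueue
  process C: level=1
    C->B: in-degree(B)=1, level(B)>=2
  process D: level=1
    D->B: in-degree(B)=0, level(B)=2, enqueue
  process B: level=2
All levels: A:0, B:2, C:1, D:1
max level = 2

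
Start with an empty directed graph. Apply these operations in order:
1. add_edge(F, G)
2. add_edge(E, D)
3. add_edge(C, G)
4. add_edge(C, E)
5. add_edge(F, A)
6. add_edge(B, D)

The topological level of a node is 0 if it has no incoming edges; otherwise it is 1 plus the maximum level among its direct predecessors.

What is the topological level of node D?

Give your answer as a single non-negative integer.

Answer: 2

Derivation:
Op 1: add_edge(F, G). Edges now: 1
Op 2: add_edge(E, D). Edges now: 2
Op 3: add_edge(C, G). Edges now: 3
Op 4: add_edge(C, E). Edges now: 4
Op 5: add_edge(F, A). Edges now: 5
Op 6: add_edge(B, D). Edges now: 6
Compute levels (Kahn BFS):
  sources (in-degree 0): B, C, F
  process B: level=0
    B->D: in-degree(D)=1, level(D)>=1
  process C: level=0
    C->E: in-degree(E)=0, level(E)=1, enqueue
    C->G: in-degree(G)=1, level(G)>=1
  process F: level=0
    F->A: in-degree(A)=0, level(A)=1, enqueue
    F->G: in-degree(G)=0, level(G)=1, enqueue
  process E: level=1
    E->D: in-degree(D)=0, level(D)=2, enqueue
  process A: level=1
  process G: level=1
  process D: level=2
All levels: A:1, B:0, C:0, D:2, E:1, F:0, G:1
level(D) = 2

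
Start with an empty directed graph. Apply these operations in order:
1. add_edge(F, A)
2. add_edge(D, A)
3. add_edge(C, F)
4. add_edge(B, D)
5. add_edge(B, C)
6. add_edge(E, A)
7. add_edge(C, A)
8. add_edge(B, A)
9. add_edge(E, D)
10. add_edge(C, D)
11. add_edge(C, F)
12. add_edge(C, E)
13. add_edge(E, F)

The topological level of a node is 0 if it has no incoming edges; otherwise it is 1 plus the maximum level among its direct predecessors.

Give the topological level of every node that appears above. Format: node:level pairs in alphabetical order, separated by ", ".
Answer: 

Op 1: add_edge(F, A). Edges now: 1
Op 2: add_edge(D, A). Edges now: 2
Op 3: add_edge(C, F). Edges now: 3
Op 4: add_edge(B, D). Edges now: 4
Op 5: add_edge(B, C). Edges now: 5
Op 6: add_edge(E, A). Edges now: 6
Op 7: add_edge(C, A). Edges now: 7
Op 8: add_edge(B, A). Edges now: 8
Op 9: add_edge(E, D). Edges now: 9
Op 10: add_edge(C, D). Edges now: 10
Op 11: add_edge(C, F) (duplicate, no change). Edges now: 10
Op 12: add_edge(C, E). Edges now: 11
Op 13: add_edge(E, F). Edges now: 12
Compute levels (Kahn BFS):
  sources (in-degree 0): B
  process B: level=0
    B->A: in-degree(A)=4, level(A)>=1
    B->C: in-degree(C)=0, level(C)=1, enqueue
    B->D: in-degree(D)=2, level(D)>=1
  process C: level=1
    C->A: in-degree(A)=3, level(A)>=2
    C->D: in-degree(D)=1, level(D)>=2
    C->E: in-degree(E)=0, level(E)=2, enqueue
    C->F: in-degree(F)=1, level(F)>=2
  process E: level=2
    E->A: in-degree(A)=2, level(A)>=3
    E->D: in-degree(D)=0, level(D)=3, enqueue
    E->F: in-degree(F)=0, level(F)=3, enqueue
  process D: level=3
    D->A: in-degree(A)=1, level(A)>=4
  process F: level=3
    F->A: in-degree(A)=0, level(A)=4, enqueue
  process A: level=4
All levels: A:4, B:0, C:1, D:3, E:2, F:3

Answer: A:4, B:0, C:1, D:3, E:2, F:3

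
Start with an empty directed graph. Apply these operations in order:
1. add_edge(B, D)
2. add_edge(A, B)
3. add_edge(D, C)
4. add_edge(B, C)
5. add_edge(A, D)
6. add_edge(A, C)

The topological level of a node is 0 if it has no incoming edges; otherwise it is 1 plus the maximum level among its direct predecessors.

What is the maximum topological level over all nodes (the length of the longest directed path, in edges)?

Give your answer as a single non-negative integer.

Op 1: add_edge(B, D). Edges now: 1
Op 2: add_edge(A, B). Edges now: 2
Op 3: add_edge(D, C). Edges now: 3
Op 4: add_edge(B, C). Edges now: 4
Op 5: add_edge(A, D). Edges now: 5
Op 6: add_edge(A, C). Edges now: 6
Compute levels (Kahn BFS):
  sources (in-degree 0): A
  process A: level=0
    A->B: in-degree(B)=0, level(B)=1, enqueue
    A->C: in-degree(C)=2, level(C)>=1
    A->D: in-degree(D)=1, level(D)>=1
  process B: level=1
    B->C: in-degree(C)=1, level(C)>=2
    B->D: in-degree(D)=0, level(D)=2, enqueue
  process D: level=2
    D->C: in-degree(C)=0, level(C)=3, enqueue
  process C: level=3
All levels: A:0, B:1, C:3, D:2
max level = 3

Answer: 3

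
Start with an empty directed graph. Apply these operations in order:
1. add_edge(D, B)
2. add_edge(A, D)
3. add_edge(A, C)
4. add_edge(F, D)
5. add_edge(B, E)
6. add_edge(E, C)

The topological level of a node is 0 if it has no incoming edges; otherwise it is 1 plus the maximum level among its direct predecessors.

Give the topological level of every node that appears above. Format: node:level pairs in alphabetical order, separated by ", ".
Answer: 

Op 1: add_edge(D, B). Edges now: 1
Op 2: add_edge(A, D). Edges now: 2
Op 3: add_edge(A, C). Edges now: 3
Op 4: add_edge(F, D). Edges now: 4
Op 5: add_edge(B, E). Edges now: 5
Op 6: add_edge(E, C). Edges now: 6
Compute levels (Kahn BFS):
  sources (in-degree 0): A, F
  process A: level=0
    A->C: in-degree(C)=1, level(C)>=1
    A->D: in-degree(D)=1, level(D)>=1
  process F: level=0
    F->D: in-degree(D)=0, level(D)=1, enqueue
  process D: level=1
    D->B: in-degree(B)=0, level(B)=2, enqueue
  process B: level=2
    B->E: in-degree(E)=0, level(E)=3, enqueue
  process E: level=3
    E->C: in-degree(C)=0, level(C)=4, enqueue
  process C: level=4
All levels: A:0, B:2, C:4, D:1, E:3, F:0

Answer: A:0, B:2, C:4, D:1, E:3, F:0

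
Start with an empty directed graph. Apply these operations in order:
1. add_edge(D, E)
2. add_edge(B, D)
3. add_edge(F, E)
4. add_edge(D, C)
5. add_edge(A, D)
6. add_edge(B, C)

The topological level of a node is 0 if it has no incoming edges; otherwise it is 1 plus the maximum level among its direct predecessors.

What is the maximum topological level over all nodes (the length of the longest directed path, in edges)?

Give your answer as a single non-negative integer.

Op 1: add_edge(D, E). Edges now: 1
Op 2: add_edge(B, D). Edges now: 2
Op 3: add_edge(F, E). Edges now: 3
Op 4: add_edge(D, C). Edges now: 4
Op 5: add_edge(A, D). Edges now: 5
Op 6: add_edge(B, C). Edges now: 6
Compute levels (Kahn BFS):
  sources (in-degree 0): A, B, F
  process A: level=0
    A->D: in-degree(D)=1, level(D)>=1
  process B: level=0
    B->C: in-degree(C)=1, level(C)>=1
    B->D: in-degree(D)=0, level(D)=1, enqueue
  process F: level=0
    F->E: in-degree(E)=1, level(E)>=1
  process D: level=1
    D->C: in-degree(C)=0, level(C)=2, enqueue
    D->E: in-degree(E)=0, level(E)=2, enqueue
  process C: level=2
  process E: level=2
All levels: A:0, B:0, C:2, D:1, E:2, F:0
max level = 2

Answer: 2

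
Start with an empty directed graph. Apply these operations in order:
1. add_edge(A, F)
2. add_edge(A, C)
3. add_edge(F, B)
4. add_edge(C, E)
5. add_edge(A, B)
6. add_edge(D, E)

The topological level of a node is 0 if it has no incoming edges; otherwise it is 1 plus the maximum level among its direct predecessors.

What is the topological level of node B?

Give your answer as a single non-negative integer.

Answer: 2

Derivation:
Op 1: add_edge(A, F). Edges now: 1
Op 2: add_edge(A, C). Edges now: 2
Op 3: add_edge(F, B). Edges now: 3
Op 4: add_edge(C, E). Edges now: 4
Op 5: add_edge(A, B). Edges now: 5
Op 6: add_edge(D, E). Edges now: 6
Compute levels (Kahn BFS):
  sources (in-degree 0): A, D
  process A: level=0
    A->B: in-degree(B)=1, level(B)>=1
    A->C: in-degree(C)=0, level(C)=1, enqueue
    A->F: in-degree(F)=0, level(F)=1, enqueue
  process D: level=0
    D->E: in-degree(E)=1, level(E)>=1
  process C: level=1
    C->E: in-degree(E)=0, level(E)=2, enqueue
  process F: level=1
    F->B: in-degree(B)=0, level(B)=2, enqueue
  process E: level=2
  process B: level=2
All levels: A:0, B:2, C:1, D:0, E:2, F:1
level(B) = 2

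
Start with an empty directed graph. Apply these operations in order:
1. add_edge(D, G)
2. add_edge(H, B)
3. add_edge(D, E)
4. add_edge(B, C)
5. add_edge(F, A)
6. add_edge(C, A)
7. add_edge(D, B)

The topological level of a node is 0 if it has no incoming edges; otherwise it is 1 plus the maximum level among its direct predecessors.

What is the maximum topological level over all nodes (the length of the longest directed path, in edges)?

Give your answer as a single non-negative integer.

Op 1: add_edge(D, G). Edges now: 1
Op 2: add_edge(H, B). Edges now: 2
Op 3: add_edge(D, E). Edges now: 3
Op 4: add_edge(B, C). Edges now: 4
Op 5: add_edge(F, A). Edges now: 5
Op 6: add_edge(C, A). Edges now: 6
Op 7: add_edge(D, B). Edges now: 7
Compute levels (Kahn BFS):
  sources (in-degree 0): D, F, H
  process D: level=0
    D->B: in-degree(B)=1, level(B)>=1
    D->E: in-degree(E)=0, level(E)=1, enqueue
    D->G: in-degree(G)=0, level(G)=1, enqueue
  process F: level=0
    F->A: in-degree(A)=1, level(A)>=1
  process H: level=0
    H->B: in-degree(B)=0, level(B)=1, enqueue
  process E: level=1
  process G: level=1
  process B: level=1
    B->C: in-degree(C)=0, level(C)=2, enqueue
  process C: level=2
    C->A: in-degree(A)=0, level(A)=3, enqueue
  process A: level=3
All levels: A:3, B:1, C:2, D:0, E:1, F:0, G:1, H:0
max level = 3

Answer: 3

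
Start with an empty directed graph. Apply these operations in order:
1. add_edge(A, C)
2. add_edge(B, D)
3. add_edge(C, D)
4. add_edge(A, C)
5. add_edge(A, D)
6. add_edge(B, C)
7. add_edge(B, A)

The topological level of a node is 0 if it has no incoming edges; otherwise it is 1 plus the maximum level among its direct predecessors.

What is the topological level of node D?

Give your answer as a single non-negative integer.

Answer: 3

Derivation:
Op 1: add_edge(A, C). Edges now: 1
Op 2: add_edge(B, D). Edges now: 2
Op 3: add_edge(C, D). Edges now: 3
Op 4: add_edge(A, C) (duplicate, no change). Edges now: 3
Op 5: add_edge(A, D). Edges now: 4
Op 6: add_edge(B, C). Edges now: 5
Op 7: add_edge(B, A). Edges now: 6
Compute levels (Kahn BFS):
  sources (in-degree 0): B
  process B: level=0
    B->A: in-degree(A)=0, level(A)=1, enqueue
    B->C: in-degree(C)=1, level(C)>=1
    B->D: in-degree(D)=2, level(D)>=1
  process A: level=1
    A->C: in-degree(C)=0, level(C)=2, enqueue
    A->D: in-degree(D)=1, level(D)>=2
  process C: level=2
    C->D: in-degree(D)=0, level(D)=3, enqueue
  process D: level=3
All levels: A:1, B:0, C:2, D:3
level(D) = 3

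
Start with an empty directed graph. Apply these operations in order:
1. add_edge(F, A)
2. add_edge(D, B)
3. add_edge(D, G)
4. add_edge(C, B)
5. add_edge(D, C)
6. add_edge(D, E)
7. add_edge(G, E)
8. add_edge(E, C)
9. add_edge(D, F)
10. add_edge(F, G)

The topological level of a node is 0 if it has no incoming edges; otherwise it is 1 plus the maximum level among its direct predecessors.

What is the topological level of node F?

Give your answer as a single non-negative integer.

Answer: 1

Derivation:
Op 1: add_edge(F, A). Edges now: 1
Op 2: add_edge(D, B). Edges now: 2
Op 3: add_edge(D, G). Edges now: 3
Op 4: add_edge(C, B). Edges now: 4
Op 5: add_edge(D, C). Edges now: 5
Op 6: add_edge(D, E). Edges now: 6
Op 7: add_edge(G, E). Edges now: 7
Op 8: add_edge(E, C). Edges now: 8
Op 9: add_edge(D, F). Edges now: 9
Op 10: add_edge(F, G). Edges now: 10
Compute levels (Kahn BFS):
  sources (in-degree 0): D
  process D: level=0
    D->B: in-degree(B)=1, level(B)>=1
    D->C: in-degree(C)=1, level(C)>=1
    D->E: in-degree(E)=1, level(E)>=1
    D->F: in-degree(F)=0, level(F)=1, enqueue
    D->G: in-degree(G)=1, level(G)>=1
  process F: level=1
    F->A: in-degree(A)=0, level(A)=2, enqueue
    F->G: in-degree(G)=0, level(G)=2, enqueue
  process A: level=2
  process G: level=2
    G->E: in-degree(E)=0, level(E)=3, enqueue
  process E: level=3
    E->C: in-degree(C)=0, level(C)=4, enqueue
  process C: level=4
    C->B: in-degree(B)=0, level(B)=5, enqueue
  process B: level=5
All levels: A:2, B:5, C:4, D:0, E:3, F:1, G:2
level(F) = 1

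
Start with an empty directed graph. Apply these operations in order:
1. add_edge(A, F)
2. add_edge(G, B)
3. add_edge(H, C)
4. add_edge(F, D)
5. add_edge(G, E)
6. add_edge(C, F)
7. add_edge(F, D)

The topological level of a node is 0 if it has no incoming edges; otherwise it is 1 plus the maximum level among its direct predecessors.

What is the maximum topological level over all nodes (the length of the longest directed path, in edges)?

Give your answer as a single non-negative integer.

Answer: 3

Derivation:
Op 1: add_edge(A, F). Edges now: 1
Op 2: add_edge(G, B). Edges now: 2
Op 3: add_edge(H, C). Edges now: 3
Op 4: add_edge(F, D). Edges now: 4
Op 5: add_edge(G, E). Edges now: 5
Op 6: add_edge(C, F). Edges now: 6
Op 7: add_edge(F, D) (duplicate, no change). Edges now: 6
Compute levels (Kahn BFS):
  sources (in-degree 0): A, G, H
  process A: level=0
    A->F: in-degree(F)=1, level(F)>=1
  process G: level=0
    G->B: in-degree(B)=0, level(B)=1, enqueue
    G->E: in-degree(E)=0, level(E)=1, enqueue
  process H: level=0
    H->C: in-degree(C)=0, level(C)=1, enqueue
  process B: level=1
  process E: level=1
  process C: level=1
    C->F: in-degree(F)=0, level(F)=2, enqueue
  process F: level=2
    F->D: in-degree(D)=0, level(D)=3, enqueue
  process D: level=3
All levels: A:0, B:1, C:1, D:3, E:1, F:2, G:0, H:0
max level = 3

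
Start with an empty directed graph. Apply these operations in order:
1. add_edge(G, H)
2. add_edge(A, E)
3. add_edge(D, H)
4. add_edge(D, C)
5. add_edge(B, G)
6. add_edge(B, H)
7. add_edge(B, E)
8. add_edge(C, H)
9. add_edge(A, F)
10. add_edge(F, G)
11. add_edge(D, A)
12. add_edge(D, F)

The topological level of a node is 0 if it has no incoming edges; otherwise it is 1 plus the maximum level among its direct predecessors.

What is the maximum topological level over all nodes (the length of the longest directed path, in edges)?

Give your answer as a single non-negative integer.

Op 1: add_edge(G, H). Edges now: 1
Op 2: add_edge(A, E). Edges now: 2
Op 3: add_edge(D, H). Edges now: 3
Op 4: add_edge(D, C). Edges now: 4
Op 5: add_edge(B, G). Edges now: 5
Op 6: add_edge(B, H). Edges now: 6
Op 7: add_edge(B, E). Edges now: 7
Op 8: add_edge(C, H). Edges now: 8
Op 9: add_edge(A, F). Edges now: 9
Op 10: add_edge(F, G). Edges now: 10
Op 11: add_edge(D, A). Edges now: 11
Op 12: add_edge(D, F). Edges now: 12
Compute levels (Kahn BFS):
  sources (in-degree 0): B, D
  process B: level=0
    B->E: in-degree(E)=1, level(E)>=1
    B->G: in-degree(G)=1, level(G)>=1
    B->H: in-degree(H)=3, level(H)>=1
  process D: level=0
    D->A: in-degree(A)=0, level(A)=1, enqueue
    D->C: in-degree(C)=0, level(C)=1, enqueue
    D->F: in-degree(F)=1, level(F)>=1
    D->H: in-degree(H)=2, level(H)>=1
  process A: level=1
    A->E: in-degree(E)=0, level(E)=2, enqueue
    A->F: in-degree(F)=0, level(F)=2, enqueue
  process C: level=1
    C->H: in-degree(H)=1, level(H)>=2
  process E: level=2
  process F: level=2
    F->G: in-degree(G)=0, level(G)=3, enqueue
  process G: level=3
    G->H: in-degree(H)=0, level(H)=4, enqueue
  process H: level=4
All levels: A:1, B:0, C:1, D:0, E:2, F:2, G:3, H:4
max level = 4

Answer: 4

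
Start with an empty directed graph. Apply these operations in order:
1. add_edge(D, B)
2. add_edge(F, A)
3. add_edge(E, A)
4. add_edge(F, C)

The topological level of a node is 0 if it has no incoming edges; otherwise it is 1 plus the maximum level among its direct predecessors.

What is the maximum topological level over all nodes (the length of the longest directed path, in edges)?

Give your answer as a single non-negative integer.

Answer: 1

Derivation:
Op 1: add_edge(D, B). Edges now: 1
Op 2: add_edge(F, A). Edges now: 2
Op 3: add_edge(E, A). Edges now: 3
Op 4: add_edge(F, C). Edges now: 4
Compute levels (Kahn BFS):
  sources (in-degree 0): D, E, F
  process D: level=0
    D->B: in-degree(B)=0, level(B)=1, enqueue
  process E: level=0
    E->A: in-degree(A)=1, level(A)>=1
  process F: level=0
    F->A: in-degree(A)=0, level(A)=1, enqueue
    F->C: in-degree(C)=0, level(C)=1, enqueue
  process B: level=1
  process A: level=1
  process C: level=1
All levels: A:1, B:1, C:1, D:0, E:0, F:0
max level = 1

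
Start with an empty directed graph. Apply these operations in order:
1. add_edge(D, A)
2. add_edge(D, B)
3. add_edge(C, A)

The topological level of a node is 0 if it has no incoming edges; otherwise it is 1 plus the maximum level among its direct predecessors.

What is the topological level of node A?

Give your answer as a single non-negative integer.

Op 1: add_edge(D, A). Edges now: 1
Op 2: add_edge(D, B). Edges now: 2
Op 3: add_edge(C, A). Edges now: 3
Compute levels (Kahn BFS):
  sources (in-degree 0): C, D
  process C: level=0
    C->A: in-degree(A)=1, level(A)>=1
  process D: level=0
    D->A: in-degree(A)=0, level(A)=1, enqueue
    D->B: in-degree(B)=0, level(B)=1, enqueue
  process A: level=1
  process B: level=1
All levels: A:1, B:1, C:0, D:0
level(A) = 1

Answer: 1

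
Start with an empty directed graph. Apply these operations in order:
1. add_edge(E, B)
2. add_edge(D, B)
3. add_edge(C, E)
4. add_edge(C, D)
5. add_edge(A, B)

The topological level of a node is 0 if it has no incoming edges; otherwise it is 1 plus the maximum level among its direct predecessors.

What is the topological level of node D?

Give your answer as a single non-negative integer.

Op 1: add_edge(E, B). Edges now: 1
Op 2: add_edge(D, B). Edges now: 2
Op 3: add_edge(C, E). Edges now: 3
Op 4: add_edge(C, D). Edges now: 4
Op 5: add_edge(A, B). Edges now: 5
Compute levels (Kahn BFS):
  sources (in-degree 0): A, C
  process A: level=0
    A->B: in-degree(B)=2, level(B)>=1
  process C: level=0
    C->D: in-degree(D)=0, level(D)=1, enqueue
    C->E: in-degree(E)=0, level(E)=1, enqueue
  process D: level=1
    D->B: in-degree(B)=1, level(B)>=2
  process E: level=1
    E->B: in-degree(B)=0, level(B)=2, enqueue
  process B: level=2
All levels: A:0, B:2, C:0, D:1, E:1
level(D) = 1

Answer: 1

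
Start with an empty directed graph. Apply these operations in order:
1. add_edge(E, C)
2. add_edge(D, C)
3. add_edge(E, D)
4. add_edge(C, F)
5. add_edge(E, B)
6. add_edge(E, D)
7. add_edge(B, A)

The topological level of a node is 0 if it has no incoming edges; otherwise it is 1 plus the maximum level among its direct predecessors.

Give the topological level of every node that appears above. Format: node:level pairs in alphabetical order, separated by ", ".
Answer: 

Op 1: add_edge(E, C). Edges now: 1
Op 2: add_edge(D, C). Edges now: 2
Op 3: add_edge(E, D). Edges now: 3
Op 4: add_edge(C, F). Edges now: 4
Op 5: add_edge(E, B). Edges now: 5
Op 6: add_edge(E, D) (duplicate, no change). Edges now: 5
Op 7: add_edge(B, A). Edges now: 6
Compute levels (Kahn BFS):
  sources (in-degree 0): E
  process E: level=0
    E->B: in-degree(B)=0, level(B)=1, enqueue
    E->C: in-degree(C)=1, level(C)>=1
    E->D: in-degree(D)=0, level(D)=1, enqueue
  process B: level=1
    B->A: in-degree(A)=0, level(A)=2, enqueue
  process D: level=1
    D->C: in-degree(C)=0, level(C)=2, enqueue
  process A: level=2
  process C: level=2
    C->F: in-degree(F)=0, level(F)=3, enqueue
  process F: level=3
All levels: A:2, B:1, C:2, D:1, E:0, F:3

Answer: A:2, B:1, C:2, D:1, E:0, F:3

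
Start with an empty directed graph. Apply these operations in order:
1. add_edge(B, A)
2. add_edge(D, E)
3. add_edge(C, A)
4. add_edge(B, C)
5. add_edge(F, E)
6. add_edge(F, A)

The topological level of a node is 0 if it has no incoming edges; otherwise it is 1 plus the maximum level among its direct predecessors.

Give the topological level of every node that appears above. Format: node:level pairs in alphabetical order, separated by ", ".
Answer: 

Op 1: add_edge(B, A). Edges now: 1
Op 2: add_edge(D, E). Edges now: 2
Op 3: add_edge(C, A). Edges now: 3
Op 4: add_edge(B, C). Edges now: 4
Op 5: add_edge(F, E). Edges now: 5
Op 6: add_edge(F, A). Edges now: 6
Compute levels (Kahn BFS):
  sources (in-degree 0): B, D, F
  process B: level=0
    B->A: in-degree(A)=2, level(A)>=1
    B->C: in-degree(C)=0, level(C)=1, enqueue
  process D: level=0
    D->E: in-degree(E)=1, level(E)>=1
  process F: level=0
    F->A: in-degree(A)=1, level(A)>=1
    F->E: in-degree(E)=0, level(E)=1, enqueue
  process C: level=1
    C->A: in-degree(A)=0, level(A)=2, enqueue
  process E: level=1
  process A: level=2
All levels: A:2, B:0, C:1, D:0, E:1, F:0

Answer: A:2, B:0, C:1, D:0, E:1, F:0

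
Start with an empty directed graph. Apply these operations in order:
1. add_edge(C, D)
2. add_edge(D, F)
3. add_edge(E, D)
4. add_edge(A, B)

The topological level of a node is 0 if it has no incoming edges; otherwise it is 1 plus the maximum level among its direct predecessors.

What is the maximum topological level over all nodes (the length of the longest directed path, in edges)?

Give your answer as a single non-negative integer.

Answer: 2

Derivation:
Op 1: add_edge(C, D). Edges now: 1
Op 2: add_edge(D, F). Edges now: 2
Op 3: add_edge(E, D). Edges now: 3
Op 4: add_edge(A, B). Edges now: 4
Compute levels (Kahn BFS):
  sources (in-degree 0): A, C, E
  process A: level=0
    A->B: in-degree(B)=0, level(B)=1, enqueue
  process C: level=0
    C->D: in-degree(D)=1, level(D)>=1
  process E: level=0
    E->D: in-degree(D)=0, level(D)=1, enqueue
  process B: level=1
  process D: level=1
    D->F: in-degree(F)=0, level(F)=2, enqueue
  process F: level=2
All levels: A:0, B:1, C:0, D:1, E:0, F:2
max level = 2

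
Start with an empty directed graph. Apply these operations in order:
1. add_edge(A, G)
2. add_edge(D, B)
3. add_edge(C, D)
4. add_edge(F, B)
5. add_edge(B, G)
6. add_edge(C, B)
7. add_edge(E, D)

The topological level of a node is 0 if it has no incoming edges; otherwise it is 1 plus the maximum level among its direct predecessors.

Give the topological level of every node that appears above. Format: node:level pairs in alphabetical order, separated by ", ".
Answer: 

Answer: A:0, B:2, C:0, D:1, E:0, F:0, G:3

Derivation:
Op 1: add_edge(A, G). Edges now: 1
Op 2: add_edge(D, B). Edges now: 2
Op 3: add_edge(C, D). Edges now: 3
Op 4: add_edge(F, B). Edges now: 4
Op 5: add_edge(B, G). Edges now: 5
Op 6: add_edge(C, B). Edges now: 6
Op 7: add_edge(E, D). Edges now: 7
Compute levels (Kahn BFS):
  sources (in-degree 0): A, C, E, F
  process A: level=0
    A->G: in-degree(G)=1, level(G)>=1
  process C: level=0
    C->B: in-degree(B)=2, level(B)>=1
    C->D: in-degree(D)=1, level(D)>=1
  process E: level=0
    E->D: in-degree(D)=0, level(D)=1, enqueue
  process F: level=0
    F->B: in-degree(B)=1, level(B)>=1
  process D: level=1
    D->B: in-degree(B)=0, level(B)=2, enqueue
  process B: level=2
    B->G: in-degree(G)=0, level(G)=3, enqueue
  process G: level=3
All levels: A:0, B:2, C:0, D:1, E:0, F:0, G:3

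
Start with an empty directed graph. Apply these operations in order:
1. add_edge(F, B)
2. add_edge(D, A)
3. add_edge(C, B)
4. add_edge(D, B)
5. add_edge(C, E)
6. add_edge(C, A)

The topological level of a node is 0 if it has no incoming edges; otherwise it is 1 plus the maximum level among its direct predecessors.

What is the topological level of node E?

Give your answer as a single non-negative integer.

Answer: 1

Derivation:
Op 1: add_edge(F, B). Edges now: 1
Op 2: add_edge(D, A). Edges now: 2
Op 3: add_edge(C, B). Edges now: 3
Op 4: add_edge(D, B). Edges now: 4
Op 5: add_edge(C, E). Edges now: 5
Op 6: add_edge(C, A). Edges now: 6
Compute levels (Kahn BFS):
  sources (in-degree 0): C, D, F
  process C: level=0
    C->A: in-degree(A)=1, level(A)>=1
    C->B: in-degree(B)=2, level(B)>=1
    C->E: in-degree(E)=0, level(E)=1, enqueue
  process D: level=0
    D->A: in-degree(A)=0, level(A)=1, enqueue
    D->B: in-degree(B)=1, level(B)>=1
  process F: level=0
    F->B: in-degree(B)=0, level(B)=1, enqueue
  process E: level=1
  process A: level=1
  process B: level=1
All levels: A:1, B:1, C:0, D:0, E:1, F:0
level(E) = 1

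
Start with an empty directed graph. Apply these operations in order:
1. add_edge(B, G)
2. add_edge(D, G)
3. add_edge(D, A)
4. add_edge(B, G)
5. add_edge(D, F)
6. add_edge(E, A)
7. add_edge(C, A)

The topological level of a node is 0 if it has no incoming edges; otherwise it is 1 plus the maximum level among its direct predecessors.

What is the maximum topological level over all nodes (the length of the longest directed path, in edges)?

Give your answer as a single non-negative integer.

Op 1: add_edge(B, G). Edges now: 1
Op 2: add_edge(D, G). Edges now: 2
Op 3: add_edge(D, A). Edges now: 3
Op 4: add_edge(B, G) (duplicate, no change). Edges now: 3
Op 5: add_edge(D, F). Edges now: 4
Op 6: add_edge(E, A). Edges now: 5
Op 7: add_edge(C, A). Edges now: 6
Compute levels (Kahn BFS):
  sources (in-degree 0): B, C, D, E
  process B: level=0
    B->G: in-degree(G)=1, level(G)>=1
  process C: level=0
    C->A: in-degree(A)=2, level(A)>=1
  process D: level=0
    D->A: in-degree(A)=1, level(A)>=1
    D->F: in-degree(F)=0, level(F)=1, enqueue
    D->G: in-degree(G)=0, level(G)=1, enqueue
  process E: level=0
    E->A: in-degree(A)=0, level(A)=1, enqueue
  process F: level=1
  process G: level=1
  process A: level=1
All levels: A:1, B:0, C:0, D:0, E:0, F:1, G:1
max level = 1

Answer: 1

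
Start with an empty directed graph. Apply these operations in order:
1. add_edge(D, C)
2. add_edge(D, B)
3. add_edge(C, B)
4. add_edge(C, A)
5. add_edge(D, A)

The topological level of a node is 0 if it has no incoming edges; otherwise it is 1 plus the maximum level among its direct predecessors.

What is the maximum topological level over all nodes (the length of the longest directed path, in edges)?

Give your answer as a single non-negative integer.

Answer: 2

Derivation:
Op 1: add_edge(D, C). Edges now: 1
Op 2: add_edge(D, B). Edges now: 2
Op 3: add_edge(C, B). Edges now: 3
Op 4: add_edge(C, A). Edges now: 4
Op 5: add_edge(D, A). Edges now: 5
Compute levels (Kahn BFS):
  sources (in-degree 0): D
  process D: level=0
    D->A: in-degree(A)=1, level(A)>=1
    D->B: in-degree(B)=1, level(B)>=1
    D->C: in-degree(C)=0, level(C)=1, enqueue
  process C: level=1
    C->A: in-degree(A)=0, level(A)=2, enqueue
    C->B: in-degree(B)=0, level(B)=2, enqueue
  process A: level=2
  process B: level=2
All levels: A:2, B:2, C:1, D:0
max level = 2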